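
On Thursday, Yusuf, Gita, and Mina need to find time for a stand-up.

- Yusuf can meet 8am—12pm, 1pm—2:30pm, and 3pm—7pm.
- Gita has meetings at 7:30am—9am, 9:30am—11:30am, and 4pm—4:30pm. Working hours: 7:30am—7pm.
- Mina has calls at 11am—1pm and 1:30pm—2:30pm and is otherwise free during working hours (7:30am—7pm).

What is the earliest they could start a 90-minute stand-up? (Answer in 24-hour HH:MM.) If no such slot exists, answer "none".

Gita free within 07:30–19:00: 09:00–09:30, 11:30–16:00, 16:30–19:00.
Mina free within 07:30–19:00: 07:30–11:00, 13:00–13:30, 14:30–19:00.
Yusuf ∩ Gita: 09:00–09:30, 11:30–12:00, 13:00–14:30, 15:00–16:00, 16:30–19:00.
Yusuf ∩ Gita ∩ Mina: 09:00–09:30, 13:00–13:30, 15:00–16:00, 16:30–19:00.
Windows ≥ 90 min: 16:30–19:00.
Earliest such window starts at 16:30.

16:30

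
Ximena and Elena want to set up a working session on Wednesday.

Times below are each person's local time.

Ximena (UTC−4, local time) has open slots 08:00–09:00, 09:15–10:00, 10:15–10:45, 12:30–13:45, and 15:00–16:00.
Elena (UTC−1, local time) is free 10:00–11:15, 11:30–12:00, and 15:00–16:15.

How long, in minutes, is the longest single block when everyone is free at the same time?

45 minutes

Ximena → UTC: 12:00–13:00, 13:15–14:00, 14:15–14:45, 16:30–17:45, 19:00–20:00.
Elena → UTC: 11:00–12:15, 12:30–13:00, 16:00–17:15.
Ximena ∩ Elena: 12:00–12:15, 12:30–13:00, 16:30–17:15.
Common window lengths: 15, 30, 45 min; longest is 45.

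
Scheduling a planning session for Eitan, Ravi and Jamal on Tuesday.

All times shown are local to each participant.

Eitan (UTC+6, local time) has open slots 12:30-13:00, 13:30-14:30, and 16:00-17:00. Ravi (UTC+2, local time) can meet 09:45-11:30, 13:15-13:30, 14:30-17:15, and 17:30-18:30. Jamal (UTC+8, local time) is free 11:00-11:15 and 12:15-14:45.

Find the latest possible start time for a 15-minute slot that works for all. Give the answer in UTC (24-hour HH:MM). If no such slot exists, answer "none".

Eitan → UTC: 06:30–07:00, 07:30–08:30, 10:00–11:00.
Ravi → UTC: 07:45–09:30, 11:15–11:30, 12:30–15:15, 15:30–16:30.
Jamal → UTC: 03:00–03:15, 04:15–06:45.
Eitan ∩ Ravi: 07:45–08:30.
Eitan ∩ Ravi ∩ Jamal: (none).
Windows ≥ 15 min: (none).

none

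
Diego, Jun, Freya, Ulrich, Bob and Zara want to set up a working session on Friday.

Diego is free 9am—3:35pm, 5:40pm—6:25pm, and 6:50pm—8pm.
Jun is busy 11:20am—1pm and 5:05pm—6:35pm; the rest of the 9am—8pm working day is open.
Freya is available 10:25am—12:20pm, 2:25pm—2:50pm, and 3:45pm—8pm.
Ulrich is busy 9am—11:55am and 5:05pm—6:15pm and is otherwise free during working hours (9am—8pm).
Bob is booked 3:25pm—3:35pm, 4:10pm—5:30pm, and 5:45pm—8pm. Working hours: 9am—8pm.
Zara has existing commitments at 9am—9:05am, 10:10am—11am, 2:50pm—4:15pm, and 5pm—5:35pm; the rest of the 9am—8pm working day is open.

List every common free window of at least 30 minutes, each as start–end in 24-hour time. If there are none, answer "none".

Jun free within 09:00–20:00: 09:00–11:20, 13:00–17:05, 18:35–20:00.
Ulrich free within 09:00–20:00: 11:55–17:05, 18:15–20:00.
Bob free within 09:00–20:00: 09:00–15:25, 15:35–16:10, 17:30–17:45.
Zara free within 09:00–20:00: 09:05–10:10, 11:00–14:50, 16:15–17:00, 17:35–20:00.
Diego ∩ Jun: 09:00–11:20, 13:00–15:35, 18:50–20:00.
Diego ∩ Jun ∩ Freya: 10:25–11:20, 14:25–14:50, 18:50–20:00.
Diego ∩ Jun ∩ Freya ∩ Ulrich: 14:25–14:50, 18:50–20:00.
Diego ∩ Jun ∩ Freya ∩ Ulrich ∩ Bob: 14:25–14:50.
Diego ∩ Jun ∩ Freya ∩ Ulrich ∩ Bob ∩ Zara: 14:25–14:50.
Windows ≥ 30 min: (none).

none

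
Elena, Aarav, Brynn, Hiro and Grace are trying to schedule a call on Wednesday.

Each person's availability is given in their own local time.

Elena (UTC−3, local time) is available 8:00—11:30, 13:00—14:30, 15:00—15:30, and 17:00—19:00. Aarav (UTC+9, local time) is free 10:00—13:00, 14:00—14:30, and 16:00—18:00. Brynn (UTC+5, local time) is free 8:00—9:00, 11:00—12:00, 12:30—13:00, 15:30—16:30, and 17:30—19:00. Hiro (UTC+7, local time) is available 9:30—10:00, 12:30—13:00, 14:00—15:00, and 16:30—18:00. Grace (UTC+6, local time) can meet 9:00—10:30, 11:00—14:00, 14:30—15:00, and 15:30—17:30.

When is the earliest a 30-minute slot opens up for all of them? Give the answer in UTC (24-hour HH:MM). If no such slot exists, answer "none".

Elena → UTC: 11:00–14:30, 16:00–17:30, 18:00–18:30, 20:00–22:00.
Aarav → UTC: 01:00–04:00, 05:00–05:30, 07:00–09:00.
Brynn → UTC: 03:00–04:00, 06:00–07:00, 07:30–08:00, 10:30–11:30, 12:30–14:00.
Hiro → UTC: 02:30–03:00, 05:30–06:00, 07:00–08:00, 09:30–11:00.
Grace → UTC: 03:00–04:30, 05:00–08:00, 08:30–09:00, 09:30–11:30.
Elena ∩ Aarav: (none).
Elena ∩ Aarav ∩ Brynn: (none).
Elena ∩ Aarav ∩ Brynn ∩ Hiro: (none).
Elena ∩ Aarav ∩ Brynn ∩ Hiro ∩ Grace: (none).
Windows ≥ 30 min: (none).

none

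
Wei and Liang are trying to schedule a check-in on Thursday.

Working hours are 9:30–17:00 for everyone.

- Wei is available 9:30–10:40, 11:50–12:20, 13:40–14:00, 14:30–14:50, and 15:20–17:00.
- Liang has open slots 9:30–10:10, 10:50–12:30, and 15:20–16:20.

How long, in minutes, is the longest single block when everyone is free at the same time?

Wei ∩ Liang: 09:30–10:10, 11:50–12:20, 15:20–16:20.
Common window lengths: 40, 30, 60 min; longest is 60.

60 minutes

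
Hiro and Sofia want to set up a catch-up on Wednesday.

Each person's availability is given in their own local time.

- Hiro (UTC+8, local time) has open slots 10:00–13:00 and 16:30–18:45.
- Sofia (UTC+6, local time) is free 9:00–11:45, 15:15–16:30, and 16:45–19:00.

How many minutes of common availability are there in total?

Hiro → UTC: 02:00–05:00, 08:30–10:45.
Sofia → UTC: 03:00–05:45, 09:15–10:30, 10:45–13:00.
Hiro ∩ Sofia: 03:00–05:00, 09:15–10:30.
Total common minutes: 120 + 75 = 195.

195 minutes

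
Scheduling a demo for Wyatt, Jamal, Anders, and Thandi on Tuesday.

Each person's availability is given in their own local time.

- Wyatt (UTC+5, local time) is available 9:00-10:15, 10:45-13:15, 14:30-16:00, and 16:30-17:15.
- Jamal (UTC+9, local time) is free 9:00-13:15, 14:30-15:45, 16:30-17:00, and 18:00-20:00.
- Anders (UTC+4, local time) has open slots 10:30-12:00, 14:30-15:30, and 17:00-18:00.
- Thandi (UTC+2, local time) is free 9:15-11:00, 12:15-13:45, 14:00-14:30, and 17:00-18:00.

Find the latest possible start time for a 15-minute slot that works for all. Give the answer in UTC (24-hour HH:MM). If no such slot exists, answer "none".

10:45

Wyatt → UTC: 04:00–05:15, 05:45–08:15, 09:30–11:00, 11:30–12:15.
Jamal → UTC: 00:00–04:15, 05:30–06:45, 07:30–08:00, 09:00–11:00.
Anders → UTC: 06:30–08:00, 10:30–11:30, 13:00–14:00.
Thandi → UTC: 07:15–09:00, 10:15–11:45, 12:00–12:30, 15:00–16:00.
Wyatt ∩ Jamal: 04:00–04:15, 05:45–06:45, 07:30–08:00, 09:30–11:00.
Wyatt ∩ Jamal ∩ Anders: 06:30–06:45, 07:30–08:00, 10:30–11:00.
Wyatt ∩ Jamal ∩ Anders ∩ Thandi: 07:30–08:00, 10:30–11:00.
Windows ≥ 15 min: 07:30–08:00, 10:30–11:00.
Latest start in the last window 10:30–11:00 is 11:00 − 15 min = 10:45.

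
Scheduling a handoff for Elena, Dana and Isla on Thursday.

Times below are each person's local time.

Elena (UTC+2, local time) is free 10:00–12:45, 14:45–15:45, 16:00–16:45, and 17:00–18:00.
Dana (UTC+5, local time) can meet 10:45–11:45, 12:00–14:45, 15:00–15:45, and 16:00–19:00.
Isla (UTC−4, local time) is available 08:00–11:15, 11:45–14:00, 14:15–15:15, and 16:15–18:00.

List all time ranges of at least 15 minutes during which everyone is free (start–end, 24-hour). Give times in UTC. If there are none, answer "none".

Elena → UTC: 08:00–10:45, 12:45–13:45, 14:00–14:45, 15:00–16:00.
Dana → UTC: 05:45–06:45, 07:00–09:45, 10:00–10:45, 11:00–14:00.
Isla → UTC: 12:00–15:15, 15:45–18:00, 18:15–19:15, 20:15–22:00.
Elena ∩ Dana: 08:00–09:45, 10:00–10:45, 12:45–13:45.
Elena ∩ Dana ∩ Isla: 12:45–13:45.
Windows ≥ 15 min: 12:45–13:45.

12:45–13:45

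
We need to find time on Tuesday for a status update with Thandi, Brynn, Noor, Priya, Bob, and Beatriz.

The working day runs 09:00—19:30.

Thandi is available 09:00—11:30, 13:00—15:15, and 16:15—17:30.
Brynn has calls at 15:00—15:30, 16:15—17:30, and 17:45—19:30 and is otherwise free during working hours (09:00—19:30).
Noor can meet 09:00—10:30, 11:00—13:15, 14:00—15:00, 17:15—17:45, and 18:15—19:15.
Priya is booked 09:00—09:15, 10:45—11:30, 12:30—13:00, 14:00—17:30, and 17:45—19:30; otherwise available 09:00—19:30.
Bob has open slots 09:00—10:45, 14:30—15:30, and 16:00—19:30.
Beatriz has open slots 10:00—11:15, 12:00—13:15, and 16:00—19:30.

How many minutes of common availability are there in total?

30 minutes

Brynn free within 09:00–19:30: 09:00–15:00, 15:30–16:15, 17:30–17:45.
Priya free within 09:00–19:30: 09:15–10:45, 11:30–12:30, 13:00–14:00, 17:30–17:45.
Thandi ∩ Brynn: 09:00–11:30, 13:00–15:00.
Thandi ∩ Brynn ∩ Noor: 09:00–10:30, 11:00–11:30, 13:00–13:15, 14:00–15:00.
Thandi ∩ Brynn ∩ Noor ∩ Priya: 09:15–10:30, 13:00–13:15.
Thandi ∩ Brynn ∩ Noor ∩ Priya ∩ Bob: 09:15–10:30.
Thandi ∩ Brynn ∩ Noor ∩ Priya ∩ Bob ∩ Beatriz: 10:00–10:30.
Total common minutes: 30.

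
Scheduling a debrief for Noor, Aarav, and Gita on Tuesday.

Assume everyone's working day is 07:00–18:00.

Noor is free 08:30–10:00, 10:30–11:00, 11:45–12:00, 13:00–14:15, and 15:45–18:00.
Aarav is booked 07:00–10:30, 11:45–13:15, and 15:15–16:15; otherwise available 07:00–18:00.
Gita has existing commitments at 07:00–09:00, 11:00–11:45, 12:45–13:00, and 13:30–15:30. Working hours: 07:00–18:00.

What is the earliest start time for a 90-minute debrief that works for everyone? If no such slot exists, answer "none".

16:15

Aarav free within 07:00–18:00: 10:30–11:45, 13:15–15:15, 16:15–18:00.
Gita free within 07:00–18:00: 09:00–11:00, 11:45–12:45, 13:00–13:30, 15:30–18:00.
Noor ∩ Aarav: 10:30–11:00, 13:15–14:15, 16:15–18:00.
Noor ∩ Aarav ∩ Gita: 10:30–11:00, 13:15–13:30, 16:15–18:00.
Windows ≥ 90 min: 16:15–18:00.
Earliest such window starts at 16:15.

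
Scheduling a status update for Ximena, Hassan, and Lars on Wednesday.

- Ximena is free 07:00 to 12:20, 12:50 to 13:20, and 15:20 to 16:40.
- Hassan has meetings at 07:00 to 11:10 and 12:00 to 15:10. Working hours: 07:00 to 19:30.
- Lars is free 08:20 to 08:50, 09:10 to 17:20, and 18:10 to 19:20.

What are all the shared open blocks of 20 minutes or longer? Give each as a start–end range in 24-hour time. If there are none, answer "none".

Hassan free within 07:00–19:30: 11:10–12:00, 15:10–19:30.
Ximena ∩ Hassan: 11:10–12:00, 15:20–16:40.
Ximena ∩ Hassan ∩ Lars: 11:10–12:00, 15:20–16:40.
Windows ≥ 20 min: 11:10–12:00, 15:20–16:40.

11:10–12:00, 15:20–16:40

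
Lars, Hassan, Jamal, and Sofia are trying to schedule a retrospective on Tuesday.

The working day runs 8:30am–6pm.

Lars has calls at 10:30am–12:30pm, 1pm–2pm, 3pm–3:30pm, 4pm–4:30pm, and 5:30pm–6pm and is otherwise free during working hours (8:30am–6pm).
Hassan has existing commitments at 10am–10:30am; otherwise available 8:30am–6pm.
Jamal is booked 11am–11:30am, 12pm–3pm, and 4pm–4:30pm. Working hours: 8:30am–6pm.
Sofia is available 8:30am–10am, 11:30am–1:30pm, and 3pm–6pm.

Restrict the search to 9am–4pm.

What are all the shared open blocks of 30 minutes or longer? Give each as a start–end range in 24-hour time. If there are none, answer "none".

09:00–10:00, 15:30–16:00

Lars free within 08:30–18:00: 08:30–10:30, 12:30–13:00, 14:00–15:00, 15:30–16:00, 16:30–17:30.
Hassan free within 08:30–18:00: 08:30–10:00, 10:30–18:00.
Jamal free within 08:30–18:00: 08:30–11:00, 11:30–12:00, 15:00–16:00, 16:30–18:00.
Lars ∩ Hassan: 08:30–10:00, 12:30–13:00, 14:00–15:00, 15:30–16:00, 16:30–17:30.
Lars ∩ Hassan ∩ Jamal: 08:30–10:00, 15:30–16:00, 16:30–17:30.
Lars ∩ Hassan ∩ Jamal ∩ Sofia: 08:30–10:00, 15:30–16:00, 16:30–17:30.
Restricted to 09:00–16:00: 09:00–10:00, 15:30–16:00.
Windows ≥ 30 min: 09:00–10:00, 15:30–16:00.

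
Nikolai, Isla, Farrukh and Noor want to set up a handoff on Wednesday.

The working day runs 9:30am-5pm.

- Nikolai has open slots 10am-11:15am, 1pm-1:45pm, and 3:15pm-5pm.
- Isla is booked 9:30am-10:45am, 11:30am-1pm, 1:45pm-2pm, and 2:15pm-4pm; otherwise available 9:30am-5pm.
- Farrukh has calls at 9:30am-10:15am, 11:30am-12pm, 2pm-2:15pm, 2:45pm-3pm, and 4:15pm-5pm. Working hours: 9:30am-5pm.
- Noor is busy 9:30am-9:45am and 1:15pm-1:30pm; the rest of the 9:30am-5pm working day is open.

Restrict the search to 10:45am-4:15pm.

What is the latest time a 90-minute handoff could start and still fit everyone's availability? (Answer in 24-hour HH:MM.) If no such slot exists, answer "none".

Isla free within 09:30–17:00: 10:45–11:30, 13:00–13:45, 14:00–14:15, 16:00–17:00.
Farrukh free within 09:30–17:00: 10:15–11:30, 12:00–14:00, 14:15–14:45, 15:00–16:15.
Noor free within 09:30–17:00: 09:45–13:15, 13:30–17:00.
Nikolai ∩ Isla: 10:45–11:15, 13:00–13:45, 16:00–17:00.
Nikolai ∩ Isla ∩ Farrukh: 10:45–11:15, 13:00–13:45, 16:00–16:15.
Nikolai ∩ Isla ∩ Farrukh ∩ Noor: 10:45–11:15, 13:00–13:15, 13:30–13:45, 16:00–16:15.
Restricted to 10:45–16:15: 10:45–11:15, 13:00–13:15, 13:30–13:45, 16:00–16:15.
Windows ≥ 90 min: (none).

none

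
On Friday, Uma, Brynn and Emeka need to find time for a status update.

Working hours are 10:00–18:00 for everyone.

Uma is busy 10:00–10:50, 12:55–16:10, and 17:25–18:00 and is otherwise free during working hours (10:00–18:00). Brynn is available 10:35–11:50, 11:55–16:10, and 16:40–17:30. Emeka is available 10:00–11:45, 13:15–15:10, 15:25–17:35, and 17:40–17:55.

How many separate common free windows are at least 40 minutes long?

Uma free within 10:00–18:00: 10:50–12:55, 16:10–17:25.
Uma ∩ Brynn: 10:50–11:50, 11:55–12:55, 16:40–17:25.
Uma ∩ Brynn ∩ Emeka: 10:50–11:45, 16:40–17:25.
Windows ≥ 40 min: 10:50–11:45, 16:40–17:25.
That's 2 windows.

2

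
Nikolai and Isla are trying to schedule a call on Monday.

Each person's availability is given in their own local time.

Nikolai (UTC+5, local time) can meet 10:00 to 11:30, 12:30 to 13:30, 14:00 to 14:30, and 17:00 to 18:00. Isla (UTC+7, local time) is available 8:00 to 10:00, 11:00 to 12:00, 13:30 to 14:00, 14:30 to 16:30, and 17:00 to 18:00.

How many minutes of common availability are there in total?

Nikolai → UTC: 05:00–06:30, 07:30–08:30, 09:00–09:30, 12:00–13:00.
Isla → UTC: 01:00–03:00, 04:00–05:00, 06:30–07:00, 07:30–09:30, 10:00–11:00.
Nikolai ∩ Isla: 07:30–08:30, 09:00–09:30.
Total common minutes: 60 + 30 = 90.

90 minutes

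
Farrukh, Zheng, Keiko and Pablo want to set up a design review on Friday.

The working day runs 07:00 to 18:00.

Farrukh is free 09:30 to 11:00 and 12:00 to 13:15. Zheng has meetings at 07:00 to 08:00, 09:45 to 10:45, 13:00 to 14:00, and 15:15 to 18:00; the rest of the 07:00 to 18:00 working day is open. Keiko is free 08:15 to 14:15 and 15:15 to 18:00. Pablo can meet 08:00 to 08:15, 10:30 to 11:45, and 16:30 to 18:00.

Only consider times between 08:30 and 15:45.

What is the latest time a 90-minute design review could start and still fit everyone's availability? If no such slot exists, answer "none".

Zheng free within 07:00–18:00: 08:00–09:45, 10:45–13:00, 14:00–15:15.
Farrukh ∩ Zheng: 09:30–09:45, 10:45–11:00, 12:00–13:00.
Farrukh ∩ Zheng ∩ Keiko: 09:30–09:45, 10:45–11:00, 12:00–13:00.
Farrukh ∩ Zheng ∩ Keiko ∩ Pablo: 10:45–11:00.
Restricted to 08:30–15:45: 10:45–11:00.
Windows ≥ 90 min: (none).

none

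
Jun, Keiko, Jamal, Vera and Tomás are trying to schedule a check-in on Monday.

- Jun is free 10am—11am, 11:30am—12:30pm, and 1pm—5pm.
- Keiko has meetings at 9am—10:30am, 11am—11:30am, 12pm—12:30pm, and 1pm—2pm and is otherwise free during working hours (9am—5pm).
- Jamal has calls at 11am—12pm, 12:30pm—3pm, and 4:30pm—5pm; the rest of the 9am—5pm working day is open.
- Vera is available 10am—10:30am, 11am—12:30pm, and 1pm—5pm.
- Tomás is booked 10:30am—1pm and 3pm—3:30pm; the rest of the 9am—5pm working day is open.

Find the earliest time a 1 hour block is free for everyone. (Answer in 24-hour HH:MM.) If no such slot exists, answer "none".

Keiko free within 09:00–17:00: 10:30–11:00, 11:30–12:00, 12:30–13:00, 14:00–17:00.
Jamal free within 09:00–17:00: 09:00–11:00, 12:00–12:30, 15:00–16:30.
Tomás free within 09:00–17:00: 09:00–10:30, 13:00–15:00, 15:30–17:00.
Jun ∩ Keiko: 10:30–11:00, 11:30–12:00, 14:00–17:00.
Jun ∩ Keiko ∩ Jamal: 10:30–11:00, 15:00–16:30.
Jun ∩ Keiko ∩ Jamal ∩ Vera: 15:00–16:30.
Jun ∩ Keiko ∩ Jamal ∩ Vera ∩ Tomás: 15:30–16:30.
Windows ≥ 60 min: 15:30–16:30.
Earliest such window starts at 15:30.

15:30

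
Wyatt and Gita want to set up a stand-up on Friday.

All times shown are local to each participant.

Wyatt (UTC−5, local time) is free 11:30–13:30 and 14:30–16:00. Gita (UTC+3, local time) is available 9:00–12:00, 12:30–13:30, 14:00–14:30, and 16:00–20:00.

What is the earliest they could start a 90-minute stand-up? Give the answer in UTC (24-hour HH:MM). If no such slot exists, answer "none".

Wyatt → UTC: 16:30–18:30, 19:30–21:00.
Gita → UTC: 06:00–09:00, 09:30–10:30, 11:00–11:30, 13:00–17:00.
Wyatt ∩ Gita: 16:30–17:00.
Windows ≥ 90 min: (none).

none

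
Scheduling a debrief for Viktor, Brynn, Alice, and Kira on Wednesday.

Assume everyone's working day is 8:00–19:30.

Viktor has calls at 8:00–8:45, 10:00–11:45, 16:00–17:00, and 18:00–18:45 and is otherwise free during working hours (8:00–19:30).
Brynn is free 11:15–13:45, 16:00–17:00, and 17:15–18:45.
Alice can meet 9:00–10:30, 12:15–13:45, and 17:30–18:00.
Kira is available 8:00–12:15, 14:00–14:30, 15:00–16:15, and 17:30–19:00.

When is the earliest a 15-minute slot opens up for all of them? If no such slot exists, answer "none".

Viktor free within 08:00–19:30: 08:45–10:00, 11:45–16:00, 17:00–18:00, 18:45–19:30.
Viktor ∩ Brynn: 11:45–13:45, 17:15–18:00.
Viktor ∩ Brynn ∩ Alice: 12:15–13:45, 17:30–18:00.
Viktor ∩ Brynn ∩ Alice ∩ Kira: 17:30–18:00.
Windows ≥ 15 min: 17:30–18:00.
Earliest such window starts at 17:30.

17:30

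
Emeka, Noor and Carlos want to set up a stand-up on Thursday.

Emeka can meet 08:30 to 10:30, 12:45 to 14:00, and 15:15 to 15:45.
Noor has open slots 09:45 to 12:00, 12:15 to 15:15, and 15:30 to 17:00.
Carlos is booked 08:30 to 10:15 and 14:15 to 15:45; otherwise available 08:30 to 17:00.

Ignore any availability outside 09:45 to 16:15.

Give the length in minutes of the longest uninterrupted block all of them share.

Carlos free within 08:30–17:00: 10:15–14:15, 15:45–17:00.
Emeka ∩ Noor: 09:45–10:30, 12:45–14:00, 15:30–15:45.
Emeka ∩ Noor ∩ Carlos: 10:15–10:30, 12:45–14:00.
Restricted to 09:45–16:15: 10:15–10:30, 12:45–14:00.
Common window lengths: 15, 75 min; longest is 75.

75 minutes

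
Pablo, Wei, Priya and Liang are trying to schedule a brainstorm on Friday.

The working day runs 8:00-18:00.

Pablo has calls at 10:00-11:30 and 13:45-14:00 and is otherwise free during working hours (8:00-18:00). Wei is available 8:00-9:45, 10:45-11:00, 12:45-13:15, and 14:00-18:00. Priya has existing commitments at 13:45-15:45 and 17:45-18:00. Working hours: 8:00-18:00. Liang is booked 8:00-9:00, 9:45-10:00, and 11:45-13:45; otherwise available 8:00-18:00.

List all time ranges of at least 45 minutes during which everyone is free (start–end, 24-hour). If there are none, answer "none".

Pablo free within 08:00–18:00: 08:00–10:00, 11:30–13:45, 14:00–18:00.
Priya free within 08:00–18:00: 08:00–13:45, 15:45–17:45.
Liang free within 08:00–18:00: 09:00–09:45, 10:00–11:45, 13:45–18:00.
Pablo ∩ Wei: 08:00–09:45, 12:45–13:15, 14:00–18:00.
Pablo ∩ Wei ∩ Priya: 08:00–09:45, 12:45–13:15, 15:45–17:45.
Pablo ∩ Wei ∩ Priya ∩ Liang: 09:00–09:45, 15:45–17:45.
Windows ≥ 45 min: 09:00–09:45, 15:45–17:45.

09:00–09:45, 15:45–17:45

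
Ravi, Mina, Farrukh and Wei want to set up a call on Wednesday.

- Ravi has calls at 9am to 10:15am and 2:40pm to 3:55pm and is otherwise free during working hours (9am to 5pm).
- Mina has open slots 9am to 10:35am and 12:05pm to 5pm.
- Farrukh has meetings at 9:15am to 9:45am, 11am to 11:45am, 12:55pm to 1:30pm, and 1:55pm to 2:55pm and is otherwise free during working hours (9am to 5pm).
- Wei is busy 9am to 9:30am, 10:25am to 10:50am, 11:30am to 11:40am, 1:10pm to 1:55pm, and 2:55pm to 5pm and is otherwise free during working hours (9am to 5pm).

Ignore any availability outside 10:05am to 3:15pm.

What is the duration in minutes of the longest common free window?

50 minutes

Ravi free within 09:00–17:00: 10:15–14:40, 15:55–17:00.
Farrukh free within 09:00–17:00: 09:00–09:15, 09:45–11:00, 11:45–12:55, 13:30–13:55, 14:55–17:00.
Wei free within 09:00–17:00: 09:30–10:25, 10:50–11:30, 11:40–13:10, 13:55–14:55.
Ravi ∩ Mina: 10:15–10:35, 12:05–14:40, 15:55–17:00.
Ravi ∩ Mina ∩ Farrukh: 10:15–10:35, 12:05–12:55, 13:30–13:55, 15:55–17:00.
Ravi ∩ Mina ∩ Farrukh ∩ Wei: 10:15–10:25, 12:05–12:55.
Restricted to 10:05–15:15: 10:15–10:25, 12:05–12:55.
Common window lengths: 10, 50 min; longest is 50.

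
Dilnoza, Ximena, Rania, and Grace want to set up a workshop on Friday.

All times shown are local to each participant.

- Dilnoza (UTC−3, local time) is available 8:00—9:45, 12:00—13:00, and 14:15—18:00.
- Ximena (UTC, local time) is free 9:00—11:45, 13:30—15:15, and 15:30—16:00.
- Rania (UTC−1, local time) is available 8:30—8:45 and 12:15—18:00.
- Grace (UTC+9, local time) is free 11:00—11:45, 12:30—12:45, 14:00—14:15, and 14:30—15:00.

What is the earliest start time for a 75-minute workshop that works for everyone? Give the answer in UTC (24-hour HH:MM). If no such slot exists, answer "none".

Dilnoza → UTC: 11:00–12:45, 15:00–16:00, 17:15–21:00.
Ximena → UTC: 09:00–11:45, 13:30–15:15, 15:30–16:00.
Rania → UTC: 09:30–09:45, 13:15–19:00.
Grace → UTC: 02:00–02:45, 03:30–03:45, 05:00–05:15, 05:30–06:00.
Dilnoza ∩ Ximena: 11:00–11:45, 15:00–15:15, 15:30–16:00.
Dilnoza ∩ Ximena ∩ Rania: 15:00–15:15, 15:30–16:00.
Dilnoza ∩ Ximena ∩ Rania ∩ Grace: (none).
Windows ≥ 75 min: (none).

none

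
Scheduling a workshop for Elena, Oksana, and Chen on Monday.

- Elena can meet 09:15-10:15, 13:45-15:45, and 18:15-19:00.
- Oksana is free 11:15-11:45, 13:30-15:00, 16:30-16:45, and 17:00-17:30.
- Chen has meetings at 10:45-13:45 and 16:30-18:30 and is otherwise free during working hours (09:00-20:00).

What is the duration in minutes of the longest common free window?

75 minutes

Chen free within 09:00–20:00: 09:00–10:45, 13:45–16:30, 18:30–20:00.
Elena ∩ Oksana: 13:45–15:00.
Elena ∩ Oksana ∩ Chen: 13:45–15:00.
Single common window of 75 minutes.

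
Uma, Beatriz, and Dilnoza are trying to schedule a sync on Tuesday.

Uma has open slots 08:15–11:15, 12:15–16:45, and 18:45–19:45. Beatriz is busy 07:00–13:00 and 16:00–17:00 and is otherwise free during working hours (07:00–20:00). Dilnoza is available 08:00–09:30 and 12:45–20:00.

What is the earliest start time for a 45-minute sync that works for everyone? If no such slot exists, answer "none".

Beatriz free within 07:00–20:00: 13:00–16:00, 17:00–20:00.
Uma ∩ Beatriz: 13:00–16:00, 18:45–19:45.
Uma ∩ Beatriz ∩ Dilnoza: 13:00–16:00, 18:45–19:45.
Windows ≥ 45 min: 13:00–16:00, 18:45–19:45.
Earliest such window starts at 13:00.

13:00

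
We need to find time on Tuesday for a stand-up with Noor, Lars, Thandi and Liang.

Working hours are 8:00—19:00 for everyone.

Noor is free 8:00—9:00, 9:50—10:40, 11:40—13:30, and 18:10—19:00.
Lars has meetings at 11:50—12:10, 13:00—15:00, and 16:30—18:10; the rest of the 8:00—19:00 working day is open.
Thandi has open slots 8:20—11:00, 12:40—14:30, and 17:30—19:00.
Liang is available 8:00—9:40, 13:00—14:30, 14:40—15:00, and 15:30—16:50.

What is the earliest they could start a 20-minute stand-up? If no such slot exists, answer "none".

Lars free within 08:00–19:00: 08:00–11:50, 12:10–13:00, 15:00–16:30, 18:10–19:00.
Noor ∩ Lars: 08:00–09:00, 09:50–10:40, 11:40–11:50, 12:10–13:00, 18:10–19:00.
Noor ∩ Lars ∩ Thandi: 08:20–09:00, 09:50–10:40, 12:40–13:00, 18:10–19:00.
Noor ∩ Lars ∩ Thandi ∩ Liang: 08:20–09:00.
Windows ≥ 20 min: 08:20–09:00.
Earliest such window starts at 08:20.

08:20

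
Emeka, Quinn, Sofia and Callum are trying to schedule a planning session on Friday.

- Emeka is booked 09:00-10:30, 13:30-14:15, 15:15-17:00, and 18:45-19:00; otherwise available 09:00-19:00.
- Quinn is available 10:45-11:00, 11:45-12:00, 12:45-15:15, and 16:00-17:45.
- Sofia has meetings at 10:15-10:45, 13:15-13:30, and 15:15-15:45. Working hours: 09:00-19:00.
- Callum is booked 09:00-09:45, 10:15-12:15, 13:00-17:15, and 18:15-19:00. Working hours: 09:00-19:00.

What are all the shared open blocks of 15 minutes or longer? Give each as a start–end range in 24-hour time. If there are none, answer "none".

12:45–13:00, 17:15–17:45

Emeka free within 09:00–19:00: 10:30–13:30, 14:15–15:15, 17:00–18:45.
Sofia free within 09:00–19:00: 09:00–10:15, 10:45–13:15, 13:30–15:15, 15:45–19:00.
Callum free within 09:00–19:00: 09:45–10:15, 12:15–13:00, 17:15–18:15.
Emeka ∩ Quinn: 10:45–11:00, 11:45–12:00, 12:45–13:30, 14:15–15:15, 17:00–17:45.
Emeka ∩ Quinn ∩ Sofia: 10:45–11:00, 11:45–12:00, 12:45–13:15, 14:15–15:15, 17:00–17:45.
Emeka ∩ Quinn ∩ Sofia ∩ Callum: 12:45–13:00, 17:15–17:45.
Windows ≥ 15 min: 12:45–13:00, 17:15–17:45.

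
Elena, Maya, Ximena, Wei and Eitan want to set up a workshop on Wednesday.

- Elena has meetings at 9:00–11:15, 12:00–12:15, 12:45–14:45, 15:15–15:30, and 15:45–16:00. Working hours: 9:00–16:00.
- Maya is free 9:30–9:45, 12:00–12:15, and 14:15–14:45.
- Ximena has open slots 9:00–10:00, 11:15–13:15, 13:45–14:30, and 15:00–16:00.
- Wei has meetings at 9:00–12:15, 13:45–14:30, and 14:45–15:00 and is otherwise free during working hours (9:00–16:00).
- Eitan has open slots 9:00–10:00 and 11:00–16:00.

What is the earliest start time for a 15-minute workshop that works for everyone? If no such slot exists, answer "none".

Elena free within 09:00–16:00: 11:15–12:00, 12:15–12:45, 14:45–15:15, 15:30–15:45.
Wei free within 09:00–16:00: 12:15–13:45, 14:30–14:45, 15:00–16:00.
Elena ∩ Maya: (none).
Elena ∩ Maya ∩ Ximena: (none).
Elena ∩ Maya ∩ Ximena ∩ Wei: (none).
Elena ∩ Maya ∩ Ximena ∩ Wei ∩ Eitan: (none).
Windows ≥ 15 min: (none).

none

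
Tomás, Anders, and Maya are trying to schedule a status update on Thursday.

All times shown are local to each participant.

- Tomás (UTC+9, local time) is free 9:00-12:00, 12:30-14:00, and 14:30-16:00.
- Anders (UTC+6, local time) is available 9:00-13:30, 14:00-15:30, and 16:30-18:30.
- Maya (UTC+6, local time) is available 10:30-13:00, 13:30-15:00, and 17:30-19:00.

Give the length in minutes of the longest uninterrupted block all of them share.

Tomás → UTC: 00:00–03:00, 03:30–05:00, 05:30–07:00.
Anders → UTC: 03:00–07:30, 08:00–09:30, 10:30–12:30.
Maya → UTC: 04:30–07:00, 07:30–09:00, 11:30–13:00.
Tomás ∩ Anders: 03:30–05:00, 05:30–07:00.
Tomás ∩ Anders ∩ Maya: 04:30–05:00, 05:30–07:00.
Common window lengths: 30, 90 min; longest is 90.

90 minutes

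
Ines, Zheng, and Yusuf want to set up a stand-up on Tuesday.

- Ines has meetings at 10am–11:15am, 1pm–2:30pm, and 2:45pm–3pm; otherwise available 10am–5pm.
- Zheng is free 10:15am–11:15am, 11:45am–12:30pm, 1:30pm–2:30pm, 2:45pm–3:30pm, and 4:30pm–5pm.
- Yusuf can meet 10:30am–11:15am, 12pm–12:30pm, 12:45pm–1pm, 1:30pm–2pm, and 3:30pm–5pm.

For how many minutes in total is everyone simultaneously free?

Ines free within 10:00–17:00: 11:15–13:00, 14:30–14:45, 15:00–17:00.
Ines ∩ Zheng: 11:45–12:30, 15:00–15:30, 16:30–17:00.
Ines ∩ Zheng ∩ Yusuf: 12:00–12:30, 16:30–17:00.
Total common minutes: 30 + 30 = 60.

60 minutes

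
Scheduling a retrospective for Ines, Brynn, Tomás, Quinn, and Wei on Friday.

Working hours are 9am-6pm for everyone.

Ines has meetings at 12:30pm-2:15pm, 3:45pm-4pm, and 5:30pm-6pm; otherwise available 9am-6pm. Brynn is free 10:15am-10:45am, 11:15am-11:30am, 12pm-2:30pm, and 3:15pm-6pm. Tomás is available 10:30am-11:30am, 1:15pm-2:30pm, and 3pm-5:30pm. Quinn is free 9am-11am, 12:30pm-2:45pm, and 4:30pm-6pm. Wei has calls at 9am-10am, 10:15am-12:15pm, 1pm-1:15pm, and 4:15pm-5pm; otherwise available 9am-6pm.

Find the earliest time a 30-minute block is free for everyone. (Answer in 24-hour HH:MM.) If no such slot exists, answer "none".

17:00

Ines free within 09:00–18:00: 09:00–12:30, 14:15–15:45, 16:00–17:30.
Wei free within 09:00–18:00: 10:00–10:15, 12:15–13:00, 13:15–16:15, 17:00–18:00.
Ines ∩ Brynn: 10:15–10:45, 11:15–11:30, 12:00–12:30, 14:15–14:30, 15:15–15:45, 16:00–17:30.
Ines ∩ Brynn ∩ Tomás: 10:30–10:45, 11:15–11:30, 14:15–14:30, 15:15–15:45, 16:00–17:30.
Ines ∩ Brynn ∩ Tomás ∩ Quinn: 10:30–10:45, 14:15–14:30, 16:30–17:30.
Ines ∩ Brynn ∩ Tomás ∩ Quinn ∩ Wei: 14:15–14:30, 17:00–17:30.
Windows ≥ 30 min: 17:00–17:30.
Earliest such window starts at 17:00.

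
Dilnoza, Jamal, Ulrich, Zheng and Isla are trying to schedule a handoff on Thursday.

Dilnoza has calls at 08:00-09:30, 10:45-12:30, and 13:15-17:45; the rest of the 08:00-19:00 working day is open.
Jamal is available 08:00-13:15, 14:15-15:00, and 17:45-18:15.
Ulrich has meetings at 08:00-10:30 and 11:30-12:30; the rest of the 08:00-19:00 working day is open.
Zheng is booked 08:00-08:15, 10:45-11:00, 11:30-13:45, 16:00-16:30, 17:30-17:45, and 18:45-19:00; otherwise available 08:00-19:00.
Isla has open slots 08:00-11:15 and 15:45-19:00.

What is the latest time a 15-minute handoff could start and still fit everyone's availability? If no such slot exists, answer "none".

18:00

Dilnoza free within 08:00–19:00: 09:30–10:45, 12:30–13:15, 17:45–19:00.
Ulrich free within 08:00–19:00: 10:30–11:30, 12:30–19:00.
Zheng free within 08:00–19:00: 08:15–10:45, 11:00–11:30, 13:45–16:00, 16:30–17:30, 17:45–18:45.
Dilnoza ∩ Jamal: 09:30–10:45, 12:30–13:15, 17:45–18:15.
Dilnoza ∩ Jamal ∩ Ulrich: 10:30–10:45, 12:30–13:15, 17:45–18:15.
Dilnoza ∩ Jamal ∩ Ulrich ∩ Zheng: 10:30–10:45, 17:45–18:15.
Dilnoza ∩ Jamal ∩ Ulrich ∩ Zheng ∩ Isla: 10:30–10:45, 17:45–18:15.
Windows ≥ 15 min: 10:30–10:45, 17:45–18:15.
Latest start in the last window 17:45–18:15 is 18:15 − 15 min = 18:00.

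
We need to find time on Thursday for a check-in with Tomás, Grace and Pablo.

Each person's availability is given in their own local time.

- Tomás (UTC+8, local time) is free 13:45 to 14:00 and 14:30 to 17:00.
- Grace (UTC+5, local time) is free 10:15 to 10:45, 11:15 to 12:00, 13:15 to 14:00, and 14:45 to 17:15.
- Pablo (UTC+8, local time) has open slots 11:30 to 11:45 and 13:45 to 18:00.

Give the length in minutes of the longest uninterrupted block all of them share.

Tomás → UTC: 05:45–06:00, 06:30–09:00.
Grace → UTC: 05:15–05:45, 06:15–07:00, 08:15–09:00, 09:45–12:15.
Pablo → UTC: 03:30–03:45, 05:45–10:00.
Tomás ∩ Grace: 06:30–07:00, 08:15–09:00.
Tomás ∩ Grace ∩ Pablo: 06:30–07:00, 08:15–09:00.
Common window lengths: 30, 45 min; longest is 45.

45 minutes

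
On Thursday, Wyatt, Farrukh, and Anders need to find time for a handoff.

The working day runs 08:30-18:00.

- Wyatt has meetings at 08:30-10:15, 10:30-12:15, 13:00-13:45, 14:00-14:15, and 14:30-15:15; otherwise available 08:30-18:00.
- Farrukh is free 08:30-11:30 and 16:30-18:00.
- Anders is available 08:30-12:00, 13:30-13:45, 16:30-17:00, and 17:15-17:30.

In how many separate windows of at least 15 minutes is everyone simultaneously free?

Wyatt free within 08:30–18:00: 10:15–10:30, 12:15–13:00, 13:45–14:00, 14:15–14:30, 15:15–18:00.
Wyatt ∩ Farrukh: 10:15–10:30, 16:30–18:00.
Wyatt ∩ Farrukh ∩ Anders: 10:15–10:30, 16:30–17:00, 17:15–17:30.
Windows ≥ 15 min: 10:15–10:30, 16:30–17:00, 17:15–17:30.
That's 3 windows.

3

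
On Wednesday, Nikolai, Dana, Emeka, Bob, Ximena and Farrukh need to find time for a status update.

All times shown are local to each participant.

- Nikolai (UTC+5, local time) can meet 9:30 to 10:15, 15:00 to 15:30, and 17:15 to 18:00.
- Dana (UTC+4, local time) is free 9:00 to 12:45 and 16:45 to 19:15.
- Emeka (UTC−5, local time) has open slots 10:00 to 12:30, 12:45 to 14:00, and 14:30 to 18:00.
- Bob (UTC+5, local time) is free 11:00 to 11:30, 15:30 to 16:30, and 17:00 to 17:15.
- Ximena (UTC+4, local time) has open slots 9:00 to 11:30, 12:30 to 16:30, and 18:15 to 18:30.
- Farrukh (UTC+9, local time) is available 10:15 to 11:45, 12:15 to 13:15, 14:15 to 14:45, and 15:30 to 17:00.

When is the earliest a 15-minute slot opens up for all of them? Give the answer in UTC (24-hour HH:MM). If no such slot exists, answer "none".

Nikolai → UTC: 04:30–05:15, 10:00–10:30, 12:15–13:00.
Dana → UTC: 05:00–08:45, 12:45–15:15.
Emeka → UTC: 15:00–17:30, 17:45–19:00, 19:30–23:00.
Bob → UTC: 06:00–06:30, 10:30–11:30, 12:00–12:15.
Ximena → UTC: 05:00–07:30, 08:30–12:30, 14:15–14:30.
Farrukh → UTC: 01:15–02:45, 03:15–04:15, 05:15–05:45, 06:30–08:00.
Nikolai ∩ Dana: 05:00–05:15, 12:45–13:00.
Nikolai ∩ Dana ∩ Emeka: (none).
Nikolai ∩ Dana ∩ Emeka ∩ Bob: (none).
Nikolai ∩ Dana ∩ Emeka ∩ Bob ∩ Ximena: (none).
Nikolai ∩ Dana ∩ Emeka ∩ Bob ∩ Ximena ∩ Farrukh: (none).
Windows ≥ 15 min: (none).

none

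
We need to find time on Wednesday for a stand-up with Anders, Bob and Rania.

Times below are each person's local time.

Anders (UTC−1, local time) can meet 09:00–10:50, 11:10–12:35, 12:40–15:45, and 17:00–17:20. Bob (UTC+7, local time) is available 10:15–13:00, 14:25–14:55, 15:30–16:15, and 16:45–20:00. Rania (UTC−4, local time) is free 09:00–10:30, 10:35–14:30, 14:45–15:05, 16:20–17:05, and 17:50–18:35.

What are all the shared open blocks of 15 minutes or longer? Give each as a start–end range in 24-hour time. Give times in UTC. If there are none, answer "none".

Anders → UTC: 10:00–11:50, 12:10–13:35, 13:40–16:45, 18:00–18:20.
Bob → UTC: 03:15–06:00, 07:25–07:55, 08:30–09:15, 09:45–13:00.
Rania → UTC: 13:00–14:30, 14:35–18:30, 18:45–19:05, 20:20–21:05, 21:50–22:35.
Anders ∩ Bob: 10:00–11:50, 12:10–13:00.
Anders ∩ Bob ∩ Rania: (none).
Windows ≥ 15 min: (none).

none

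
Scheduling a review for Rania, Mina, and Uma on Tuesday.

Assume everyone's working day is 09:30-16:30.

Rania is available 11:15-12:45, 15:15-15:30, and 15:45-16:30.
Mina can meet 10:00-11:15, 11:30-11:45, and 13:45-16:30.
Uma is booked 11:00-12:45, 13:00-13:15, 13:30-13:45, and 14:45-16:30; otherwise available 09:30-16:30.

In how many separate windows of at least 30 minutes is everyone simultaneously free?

Uma free within 09:30–16:30: 09:30–11:00, 12:45–13:00, 13:15–13:30, 13:45–14:45.
Rania ∩ Mina: 11:30–11:45, 15:15–15:30, 15:45–16:30.
Rania ∩ Mina ∩ Uma: (none).
Windows ≥ 30 min: (none).
That's 0 windows.

0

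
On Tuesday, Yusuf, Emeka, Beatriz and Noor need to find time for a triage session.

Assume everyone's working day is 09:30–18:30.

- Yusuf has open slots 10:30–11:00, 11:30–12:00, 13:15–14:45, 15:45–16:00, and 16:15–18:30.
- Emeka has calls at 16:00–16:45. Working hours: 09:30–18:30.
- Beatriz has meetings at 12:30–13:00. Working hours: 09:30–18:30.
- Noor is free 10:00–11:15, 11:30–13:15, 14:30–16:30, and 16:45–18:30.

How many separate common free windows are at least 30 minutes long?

3

Emeka free within 09:30–18:30: 09:30–16:00, 16:45–18:30.
Beatriz free within 09:30–18:30: 09:30–12:30, 13:00–18:30.
Yusuf ∩ Emeka: 10:30–11:00, 11:30–12:00, 13:15–14:45, 15:45–16:00, 16:45–18:30.
Yusuf ∩ Emeka ∩ Beatriz: 10:30–11:00, 11:30–12:00, 13:15–14:45, 15:45–16:00, 16:45–18:30.
Yusuf ∩ Emeka ∩ Beatriz ∩ Noor: 10:30–11:00, 11:30–12:00, 14:30–14:45, 15:45–16:00, 16:45–18:30.
Windows ≥ 30 min: 10:30–11:00, 11:30–12:00, 16:45–18:30.
That's 3 windows.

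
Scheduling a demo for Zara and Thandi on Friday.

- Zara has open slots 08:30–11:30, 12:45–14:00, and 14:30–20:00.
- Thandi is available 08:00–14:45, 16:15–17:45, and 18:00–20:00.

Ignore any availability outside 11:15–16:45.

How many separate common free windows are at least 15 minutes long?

4

Zara ∩ Thandi: 08:30–11:30, 12:45–14:00, 14:30–14:45, 16:15–17:45, 18:00–20:00.
Restricted to 11:15–16:45: 11:15–11:30, 12:45–14:00, 14:30–14:45, 16:15–16:45.
Windows ≥ 15 min: 11:15–11:30, 12:45–14:00, 14:30–14:45, 16:15–16:45.
That's 4 windows.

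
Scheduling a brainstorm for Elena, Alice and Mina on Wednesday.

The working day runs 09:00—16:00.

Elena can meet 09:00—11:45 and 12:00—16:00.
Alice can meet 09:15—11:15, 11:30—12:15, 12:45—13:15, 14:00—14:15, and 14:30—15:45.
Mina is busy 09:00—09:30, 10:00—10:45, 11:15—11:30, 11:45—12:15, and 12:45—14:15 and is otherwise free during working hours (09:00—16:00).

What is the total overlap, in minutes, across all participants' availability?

150 minutes

Mina free within 09:00–16:00: 09:30–10:00, 10:45–11:15, 11:30–11:45, 12:15–12:45, 14:15–16:00.
Elena ∩ Alice: 09:15–11:15, 11:30–11:45, 12:00–12:15, 12:45–13:15, 14:00–14:15, 14:30–15:45.
Elena ∩ Alice ∩ Mina: 09:30–10:00, 10:45–11:15, 11:30–11:45, 14:30–15:45.
Total common minutes: 30 + 30 + 15 + 75 = 150.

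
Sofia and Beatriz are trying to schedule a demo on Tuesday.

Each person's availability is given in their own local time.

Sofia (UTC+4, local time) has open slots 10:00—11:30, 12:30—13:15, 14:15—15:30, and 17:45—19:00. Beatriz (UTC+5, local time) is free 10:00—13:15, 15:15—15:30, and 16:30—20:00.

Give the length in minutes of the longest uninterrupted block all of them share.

90 minutes

Sofia → UTC: 06:00–07:30, 08:30–09:15, 10:15–11:30, 13:45–15:00.
Beatriz → UTC: 05:00–08:15, 10:15–10:30, 11:30–15:00.
Sofia ∩ Beatriz: 06:00–07:30, 10:15–10:30, 13:45–15:00.
Common window lengths: 90, 15, 75 min; longest is 90.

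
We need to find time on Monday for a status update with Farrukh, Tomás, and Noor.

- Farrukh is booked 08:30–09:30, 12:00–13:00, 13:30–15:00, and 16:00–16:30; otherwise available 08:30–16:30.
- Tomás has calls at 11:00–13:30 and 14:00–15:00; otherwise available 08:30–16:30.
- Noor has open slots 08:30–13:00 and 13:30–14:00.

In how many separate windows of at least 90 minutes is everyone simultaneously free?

Farrukh free within 08:30–16:30: 09:30–12:00, 13:00–13:30, 15:00–16:00.
Tomás free within 08:30–16:30: 08:30–11:00, 13:30–14:00, 15:00–16:30.
Farrukh ∩ Tomás: 09:30–11:00, 15:00–16:00.
Farrukh ∩ Tomás ∩ Noor: 09:30–11:00.
Windows ≥ 90 min: 09:30–11:00.
That's 1 window.

1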